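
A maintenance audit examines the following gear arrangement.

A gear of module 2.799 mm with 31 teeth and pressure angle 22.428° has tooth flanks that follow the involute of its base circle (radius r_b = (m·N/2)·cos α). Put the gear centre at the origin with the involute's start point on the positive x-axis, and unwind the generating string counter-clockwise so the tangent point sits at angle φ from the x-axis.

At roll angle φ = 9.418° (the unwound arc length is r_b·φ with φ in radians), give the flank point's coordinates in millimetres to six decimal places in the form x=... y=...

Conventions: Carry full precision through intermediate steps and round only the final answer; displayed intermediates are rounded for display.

topology: single-mesh involute geometry — m = 2.799, N = 31
pitch radius r_p = m·N/2 = 2.799·31/2 = 43.384500
base radius r_b = r_p·cos α = 43.384500·cos 22.428° = 40.102883
roll angle φ = 9.418° = 0.16437511 rad
x = r_b·(cos φ + φ·sin φ) = 40.641003
y = r_b·(sin φ − φ·cos φ) = 0.059209

x=40.641003 y=0.059209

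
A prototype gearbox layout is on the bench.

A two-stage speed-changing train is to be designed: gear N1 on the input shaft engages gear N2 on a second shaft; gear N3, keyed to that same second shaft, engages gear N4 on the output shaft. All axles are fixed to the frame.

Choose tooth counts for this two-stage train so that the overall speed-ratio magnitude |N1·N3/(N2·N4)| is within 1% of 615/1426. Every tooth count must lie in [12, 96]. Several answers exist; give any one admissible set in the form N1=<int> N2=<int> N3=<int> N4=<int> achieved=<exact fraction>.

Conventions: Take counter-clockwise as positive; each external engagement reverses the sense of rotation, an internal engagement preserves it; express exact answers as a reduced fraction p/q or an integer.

N1=15 N2=23 N3=41 N4=62 achieved=615/1426

class = fixed-axis compound train [2-stage, 615/1426 wanted]
target = 615/1426 in lowest terms: an exact hit needs N1·N3 = k·615 and N2·N4 = k·1426 for one integer k, every count in [12, 96]; additionally prefer no 1:1 stage (N1 ≠ N2, N3 ≠ N4)
k = 1: N1·N3 = 615 = 15·41, N2·N4 = 1426 = 23·62
achieved = 15·41/(23·62) = 615/1426; |achieved − target| = 0 ≤ 123/28520 ✓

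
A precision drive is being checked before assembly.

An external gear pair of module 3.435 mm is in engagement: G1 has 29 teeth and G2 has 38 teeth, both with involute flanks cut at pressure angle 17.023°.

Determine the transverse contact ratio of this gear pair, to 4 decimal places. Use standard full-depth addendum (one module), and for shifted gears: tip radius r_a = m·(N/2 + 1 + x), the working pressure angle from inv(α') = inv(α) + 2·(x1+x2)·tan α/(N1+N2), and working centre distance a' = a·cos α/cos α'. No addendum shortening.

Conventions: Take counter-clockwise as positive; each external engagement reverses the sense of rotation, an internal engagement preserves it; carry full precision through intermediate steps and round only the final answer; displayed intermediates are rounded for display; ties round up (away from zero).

single-mesh involute tooth geometry (29T engaging 38T at module 3.435)
base radii: r_b1 = 47.625300, r_b2 = 62.405565
tip radii: r_a1 = 53.242500, r_a2 = 68.700000
no profile shift: α' = α, a' = a
action lengths: √(r_a1²−r_b1²) = 23.803249, √(r_a2²−r_b2²) = 28.726912
base pitch p_b = π·m·cos α = 10.318572
CR = (23.803249 + 28.726912 − 115.072500·sin 17.02300°)/10.318572 = 1.826032
contact ratio ≈ 1.8260

1.8260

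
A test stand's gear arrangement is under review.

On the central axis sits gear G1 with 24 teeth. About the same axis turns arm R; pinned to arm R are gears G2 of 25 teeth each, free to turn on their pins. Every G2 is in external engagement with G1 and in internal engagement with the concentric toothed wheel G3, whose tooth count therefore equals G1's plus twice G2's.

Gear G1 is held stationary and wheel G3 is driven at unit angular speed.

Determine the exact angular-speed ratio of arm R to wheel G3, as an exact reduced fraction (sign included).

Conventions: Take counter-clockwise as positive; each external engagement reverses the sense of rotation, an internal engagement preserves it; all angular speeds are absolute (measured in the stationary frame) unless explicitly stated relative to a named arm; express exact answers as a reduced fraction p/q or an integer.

37/49

recognized (axles ride arm R): planetary set, 24/25/74 teeth
ring teeth: 24 + 2·25 = 74
24(ω_sun−ω_arm) = −74(ω_ring−ω_arm),  ω_sun = 0, ω_ring = 1
24(0−ω_arm) = −74(1−ω_arm)  ⇒  98·ω_arm = 74  ⇒  ω_arm = 37/49
ω_out/ω_in = 37/49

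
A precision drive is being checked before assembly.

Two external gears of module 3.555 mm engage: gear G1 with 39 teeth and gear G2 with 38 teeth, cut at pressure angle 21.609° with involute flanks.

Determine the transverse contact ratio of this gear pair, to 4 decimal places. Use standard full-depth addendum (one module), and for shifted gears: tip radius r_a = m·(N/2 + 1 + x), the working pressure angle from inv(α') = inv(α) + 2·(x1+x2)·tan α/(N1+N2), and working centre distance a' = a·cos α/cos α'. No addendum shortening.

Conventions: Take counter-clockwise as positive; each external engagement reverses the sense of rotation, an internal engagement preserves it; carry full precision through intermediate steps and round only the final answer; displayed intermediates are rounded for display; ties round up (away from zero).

topology: single-mesh involute geometry — m = 3.555, 39T/38T pair
base radii: r_b1 = 64.450421, r_b2 = 62.797846
tip radii: r_a1 = 72.877500, r_a2 = 71.100000
no profile shift: α' = α, a' = a
action lengths: √(r_a1²−r_b1²) = 34.018719, √(r_a2²−r_b2²) = 33.341273
base pitch p_b = π·m·cos α = 10.383434
CR = (34.018719 + 33.341273 − 136.867500·sin 21.60900°)/10.383434 = 1.632958
contact ratio ≈ 1.6330

1.6330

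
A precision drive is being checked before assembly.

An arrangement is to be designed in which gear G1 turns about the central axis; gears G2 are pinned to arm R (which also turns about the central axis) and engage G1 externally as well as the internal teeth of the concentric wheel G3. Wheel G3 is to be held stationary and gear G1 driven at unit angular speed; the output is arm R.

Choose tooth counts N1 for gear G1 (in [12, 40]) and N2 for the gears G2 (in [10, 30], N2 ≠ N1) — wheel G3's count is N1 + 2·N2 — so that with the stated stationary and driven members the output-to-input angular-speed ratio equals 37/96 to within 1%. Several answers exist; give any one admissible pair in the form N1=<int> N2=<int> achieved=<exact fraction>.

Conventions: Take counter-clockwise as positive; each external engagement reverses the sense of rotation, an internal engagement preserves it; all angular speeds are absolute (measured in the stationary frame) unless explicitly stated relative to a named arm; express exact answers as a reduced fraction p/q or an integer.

design class (target 37/96): planetary set
Willis with ω_ring = 0: ω_arm/ω_sun = N1/(N1+N3); set equal to 37/96  ⇒  N3/N1 = 1/(37/96) − 1 = 59/37
N3 = N1 + 2·N2  ⇒  N2/N1 = (N3/N1 − 1)/2 = (59/37 − 1)/2 = 11/37
smallest multiple with N1 ≥ 12 and N2 ≥ 10: k = 1  ⇒  N1 = 1·37 = 37, N2 = 1·11 = 11 (N1 ≤ 40, N2 ≤ 30, N2 ≠ N1 ✓), N3 = 37 + 2·11 = 59
check: N1/(N1+N3) with N1 = 37, N3 = 59 gives 37/96; |achieved − target| = 0 ≤ 37/9600 ✓

N1=37 N2=11 achieved=37/96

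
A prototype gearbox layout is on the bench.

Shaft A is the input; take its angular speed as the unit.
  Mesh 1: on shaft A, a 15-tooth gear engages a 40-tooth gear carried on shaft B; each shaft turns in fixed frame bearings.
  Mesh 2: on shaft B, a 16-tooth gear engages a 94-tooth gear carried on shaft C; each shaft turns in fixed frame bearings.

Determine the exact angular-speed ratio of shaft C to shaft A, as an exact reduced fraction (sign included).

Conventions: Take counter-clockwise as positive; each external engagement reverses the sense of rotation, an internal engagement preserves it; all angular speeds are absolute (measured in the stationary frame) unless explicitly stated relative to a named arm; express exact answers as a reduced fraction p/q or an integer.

class = fixed-axis compound train [2 meshes; 2 ratios multiply, 2 sense flips]
mesh 1 [15T→40T]: running ratio 3/8, sense −
mesh 2 [16T→94T]: running ratio 3/47, sense +
ω_out/ω_in = 3/47

3/47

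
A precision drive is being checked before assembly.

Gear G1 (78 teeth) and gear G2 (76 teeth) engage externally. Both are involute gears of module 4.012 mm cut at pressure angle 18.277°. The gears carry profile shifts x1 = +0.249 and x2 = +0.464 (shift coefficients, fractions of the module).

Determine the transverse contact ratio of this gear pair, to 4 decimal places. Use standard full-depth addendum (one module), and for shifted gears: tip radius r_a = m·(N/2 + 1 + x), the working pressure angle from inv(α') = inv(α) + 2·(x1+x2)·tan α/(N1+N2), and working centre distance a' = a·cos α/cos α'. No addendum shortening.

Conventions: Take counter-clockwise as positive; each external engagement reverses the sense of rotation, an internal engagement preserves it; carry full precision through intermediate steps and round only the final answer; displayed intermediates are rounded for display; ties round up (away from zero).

topology: single-mesh involute geometry — m = 4.012, 78T/76T pair
base radii: r_b1 = 148.574416, r_b2 = 144.764815
tip radii: r_a1 = 161.478988, r_a2 = 158.329568
inv(α') = inv(18.277°) + 2·(+0.249+0.464)·tan α/(78+76) = 0.01433752  ⇒  α' = 19.75150°
a' = a·cos α / cos α' = 308.9240·cos 18.277°/cos 19.75150° = 311.676004
action lengths: √(r_a1²−r_b1²) = 63.254301, √(r_a2²−r_b2²) = 64.120203
base pitch p_b = π·m·cos α = 11.968213
CR = (63.254301 + 64.120203 − 311.676004·sin 19.75150°)/11.968213 = 1.842073
contact ratio ≈ 1.8421

1.8421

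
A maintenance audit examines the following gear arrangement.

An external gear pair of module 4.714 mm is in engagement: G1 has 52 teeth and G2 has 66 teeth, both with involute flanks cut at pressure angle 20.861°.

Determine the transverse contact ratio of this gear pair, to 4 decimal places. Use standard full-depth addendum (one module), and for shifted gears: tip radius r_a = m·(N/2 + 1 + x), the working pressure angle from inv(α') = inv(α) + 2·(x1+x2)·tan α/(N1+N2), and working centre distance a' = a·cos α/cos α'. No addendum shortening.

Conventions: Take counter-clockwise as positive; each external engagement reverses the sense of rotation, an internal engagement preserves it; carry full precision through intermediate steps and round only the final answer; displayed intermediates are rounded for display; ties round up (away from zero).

topology: single-mesh involute geometry — m = 4.714, 52T/66T pair
base radii: r_b1 = 114.529572, r_b2 = 145.364457
tip radii: r_a1 = 127.278000, r_a2 = 160.276000
no profile shift: α' = α, a' = a
action lengths: √(r_a1²−r_b1²) = 55.521765, √(r_a2²−r_b2²) = 67.509783
base pitch p_b = π·m·cos α = 13.838664
CR = (55.521765 + 67.509783 − 278.126000·sin 20.86100°)/13.838664 = 1.733572
contact ratio ≈ 1.7336

1.7336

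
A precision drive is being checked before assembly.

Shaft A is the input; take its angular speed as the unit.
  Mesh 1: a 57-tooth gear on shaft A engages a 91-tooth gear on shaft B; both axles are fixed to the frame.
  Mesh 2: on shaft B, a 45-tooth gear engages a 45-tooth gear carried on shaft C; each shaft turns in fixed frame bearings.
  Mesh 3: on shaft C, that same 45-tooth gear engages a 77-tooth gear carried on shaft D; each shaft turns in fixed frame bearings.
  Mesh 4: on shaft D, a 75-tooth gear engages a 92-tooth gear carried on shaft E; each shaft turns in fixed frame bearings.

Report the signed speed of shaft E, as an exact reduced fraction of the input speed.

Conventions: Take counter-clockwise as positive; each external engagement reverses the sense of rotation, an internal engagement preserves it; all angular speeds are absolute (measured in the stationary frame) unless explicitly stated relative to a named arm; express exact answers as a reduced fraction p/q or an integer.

4-mesh fixed-axis compound train (all bearings frame-fixed)
mesh 1 [57T→91T]: |ω|/ω_in = 1×57/91 = 57/91, sense flips to −
mesh 2 [45T→45T]: |ω|/ω_in = (57/91)×45/45 = 57/91, sense flips to +
mesh 3 [45T→77T]: |ω|/ω_in = (57/91)×45/77 = 2565/7007, sense flips to −
mesh 4 [75T→92T]: |ω|/ω_in = (2565/7007)×75/92 = 192375/644644, sense flips to +
signed output speed (× input speed) = 192375/644644

192375/644644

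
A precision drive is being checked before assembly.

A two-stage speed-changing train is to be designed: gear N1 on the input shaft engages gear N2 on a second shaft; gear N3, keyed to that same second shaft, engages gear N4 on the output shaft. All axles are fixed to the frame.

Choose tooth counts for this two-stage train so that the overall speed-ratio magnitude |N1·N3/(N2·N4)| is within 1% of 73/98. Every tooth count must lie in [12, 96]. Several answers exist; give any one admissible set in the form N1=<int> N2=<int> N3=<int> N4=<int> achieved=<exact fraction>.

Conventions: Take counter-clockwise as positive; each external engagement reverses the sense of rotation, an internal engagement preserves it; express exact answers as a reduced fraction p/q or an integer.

class = fixed-axis compound train [2-stage, 73/98 wanted]
target = 73/98 in lowest terms: an exact hit needs N1·N3 = k·73 and N2·N4 = k·98 for one integer k, every count in [12, 96]; additionally prefer no 1:1 stage (N1 ≠ N2, N3 ≠ N4)
k = 1…11: no 1:1-free in-range split of k·73 and k·98 into factor pairs; take k = 12
k = 12: N1·N3 = 876 = 12·73, N2·N4 = 1176 = 14·84
achieved = 12·73/(14·84) = 73/98; |achieved − target| = 0 ≤ 73/9800 ✓

N1=12 N2=14 N3=73 N4=84 achieved=73/98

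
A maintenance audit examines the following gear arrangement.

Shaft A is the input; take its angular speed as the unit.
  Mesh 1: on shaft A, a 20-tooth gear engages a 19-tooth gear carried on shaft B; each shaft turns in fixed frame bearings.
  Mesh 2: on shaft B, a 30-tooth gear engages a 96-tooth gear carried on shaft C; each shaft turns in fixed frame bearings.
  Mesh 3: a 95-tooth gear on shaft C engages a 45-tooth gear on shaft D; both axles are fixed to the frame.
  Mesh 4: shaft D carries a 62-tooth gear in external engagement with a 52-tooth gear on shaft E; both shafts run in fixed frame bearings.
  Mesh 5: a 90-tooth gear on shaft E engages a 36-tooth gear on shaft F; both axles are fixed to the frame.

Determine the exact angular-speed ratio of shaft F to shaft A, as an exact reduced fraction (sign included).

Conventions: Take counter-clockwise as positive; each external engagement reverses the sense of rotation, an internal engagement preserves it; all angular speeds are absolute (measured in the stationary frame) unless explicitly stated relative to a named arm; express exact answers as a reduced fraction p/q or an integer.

class = fixed-axis compound train [5 meshes; 5 ratios multiply, 5 sense flips]
mesh 1 [20T→19T]: running ratio 20/19, sense −
mesh 2 [30T→96T]: running ratio 25/76, sense +
mesh 3 [95T→45T]: running ratio 25/36, sense −
mesh 4 [62T→52T]: running ratio 775/936, sense +
mesh 5 [90T→36T]: running ratio 3875/1872, sense −
ω_out/ω_in = -3875/1872

-3875/1872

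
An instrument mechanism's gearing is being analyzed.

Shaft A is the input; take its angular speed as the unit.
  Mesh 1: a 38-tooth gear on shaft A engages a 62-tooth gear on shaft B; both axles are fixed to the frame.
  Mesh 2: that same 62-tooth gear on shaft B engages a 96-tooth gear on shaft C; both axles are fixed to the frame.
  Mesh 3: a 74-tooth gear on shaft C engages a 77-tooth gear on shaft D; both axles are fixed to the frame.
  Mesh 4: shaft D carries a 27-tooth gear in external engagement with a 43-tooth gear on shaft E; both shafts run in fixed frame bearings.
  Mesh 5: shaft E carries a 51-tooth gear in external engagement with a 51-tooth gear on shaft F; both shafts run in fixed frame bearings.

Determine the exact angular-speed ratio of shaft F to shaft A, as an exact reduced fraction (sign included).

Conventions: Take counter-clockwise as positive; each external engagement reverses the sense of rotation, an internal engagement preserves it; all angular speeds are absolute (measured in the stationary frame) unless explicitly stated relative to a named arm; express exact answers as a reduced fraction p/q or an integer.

class = fixed-axis compound train [5 meshes; 5 ratios multiply, 5 sense flips]
mesh 1 [38T→62T]: running ratio 19/31, sense −
mesh 2 [62T→96T]: running ratio 19/48, sense +
mesh 3 [74T→77T]: running ratio 703/1848, sense −
mesh 4 [27T→43T]: running ratio 6327/26488, sense +
mesh 5 [51T→51T]: running ratio 6327/26488, sense −
ω_out/ω_in = -6327/26488

-6327/26488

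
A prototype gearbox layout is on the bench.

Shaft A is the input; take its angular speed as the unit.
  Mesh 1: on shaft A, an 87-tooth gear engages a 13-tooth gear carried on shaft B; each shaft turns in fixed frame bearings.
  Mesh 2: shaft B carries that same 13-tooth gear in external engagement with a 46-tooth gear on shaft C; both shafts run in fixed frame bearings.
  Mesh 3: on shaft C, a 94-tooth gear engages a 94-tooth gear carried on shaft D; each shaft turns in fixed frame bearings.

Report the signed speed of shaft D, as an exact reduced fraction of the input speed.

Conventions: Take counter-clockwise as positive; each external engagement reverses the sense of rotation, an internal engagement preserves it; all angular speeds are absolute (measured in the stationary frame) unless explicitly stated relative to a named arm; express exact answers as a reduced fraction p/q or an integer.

3-mesh fixed-axis compound train (all bearings frame-fixed)
mesh 1 [87T→13T]: |ω|/ω_in = 1×87/13 = 87/13, sense flips to −
mesh 2 [13T→46T]: |ω|/ω_in = (87/13)×13/46 = 87/46, sense flips to +
mesh 3 [94T→94T]: |ω|/ω_in = (87/46)×94/94 = 87/46, sense flips to −
signed output speed (× input speed) = -87/46

-87/46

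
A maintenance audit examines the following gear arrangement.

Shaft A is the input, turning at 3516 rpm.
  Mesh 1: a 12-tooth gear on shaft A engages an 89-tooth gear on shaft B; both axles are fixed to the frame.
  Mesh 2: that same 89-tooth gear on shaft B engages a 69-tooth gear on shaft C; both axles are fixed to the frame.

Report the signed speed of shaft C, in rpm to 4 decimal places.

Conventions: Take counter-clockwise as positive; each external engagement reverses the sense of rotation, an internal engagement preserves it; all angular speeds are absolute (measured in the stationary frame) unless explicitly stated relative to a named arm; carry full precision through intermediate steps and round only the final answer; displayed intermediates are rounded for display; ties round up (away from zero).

+611.4783 rpm

2-mesh fixed-axis compound train (all bearings frame-fixed)
mesh 1 [12T→89T]: ω = 3516.0000×12/89 = 474.0674 rpm, sense flips to −
mesh 2 [89T→69T]: ω = 474.0674×89/69 = 611.4783 rpm, sense flips to +
signed output speed = +611.4783 rpm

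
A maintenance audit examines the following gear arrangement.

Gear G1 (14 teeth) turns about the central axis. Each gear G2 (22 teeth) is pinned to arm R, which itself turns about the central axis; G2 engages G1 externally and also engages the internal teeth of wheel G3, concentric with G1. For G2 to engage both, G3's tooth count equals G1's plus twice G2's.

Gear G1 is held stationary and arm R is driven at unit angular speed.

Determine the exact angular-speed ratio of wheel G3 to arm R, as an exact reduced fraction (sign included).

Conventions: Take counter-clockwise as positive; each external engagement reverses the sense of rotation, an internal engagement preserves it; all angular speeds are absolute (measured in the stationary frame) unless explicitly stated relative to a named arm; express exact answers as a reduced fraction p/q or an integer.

36/29

topology: planetary set — G1 14T / G2 22T / G3 58T, arm = carrier (Willis)
ring teeth: 14 + 2·22 = 58
14(ω_sun−ω_arm) = −58(ω_ring−ω_arm),  ω_sun = 0, ω_arm = 1
ω_ring = 1 − (14/58)(0−1) = 36/29
ω_out/ω_in = 36/29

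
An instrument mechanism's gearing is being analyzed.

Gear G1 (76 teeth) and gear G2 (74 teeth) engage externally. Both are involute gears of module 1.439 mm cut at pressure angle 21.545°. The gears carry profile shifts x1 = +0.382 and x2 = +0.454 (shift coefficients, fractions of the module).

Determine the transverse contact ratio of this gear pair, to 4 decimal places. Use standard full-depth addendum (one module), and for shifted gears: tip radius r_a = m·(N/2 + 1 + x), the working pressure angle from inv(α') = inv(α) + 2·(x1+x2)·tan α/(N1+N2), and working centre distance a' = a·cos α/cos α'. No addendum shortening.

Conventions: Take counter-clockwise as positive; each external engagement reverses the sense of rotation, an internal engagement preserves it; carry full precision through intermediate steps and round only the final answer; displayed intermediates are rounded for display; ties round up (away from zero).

1.6600

class = single-mesh tooth geometry [involute pair 76T × 74T, m = 1.439]
base radii: r_b1 = 50.861338, r_b2 = 49.522881
tip radii: r_a1 = 56.670698, r_a2 = 55.335306
inv(α') = inv(21.545°) + 2·(+0.382+0.454)·tan α/(76+74) = 0.02318774  ⇒  α' = 23.04400°
a' = a·cos α / cos α' = 107.9250·cos 21.545°/cos 23.04400° = 109.089027
action lengths: √(r_a1²−r_b1²) = 24.993846, √(r_a2²−r_b2²) = 24.687655
base pitch p_b = π·m·cos α = 4.204884
CR = (24.993846 + 24.687655 − 109.089027·sin 23.04400°)/4.204884 = 1.659957
contact ratio ≈ 1.6600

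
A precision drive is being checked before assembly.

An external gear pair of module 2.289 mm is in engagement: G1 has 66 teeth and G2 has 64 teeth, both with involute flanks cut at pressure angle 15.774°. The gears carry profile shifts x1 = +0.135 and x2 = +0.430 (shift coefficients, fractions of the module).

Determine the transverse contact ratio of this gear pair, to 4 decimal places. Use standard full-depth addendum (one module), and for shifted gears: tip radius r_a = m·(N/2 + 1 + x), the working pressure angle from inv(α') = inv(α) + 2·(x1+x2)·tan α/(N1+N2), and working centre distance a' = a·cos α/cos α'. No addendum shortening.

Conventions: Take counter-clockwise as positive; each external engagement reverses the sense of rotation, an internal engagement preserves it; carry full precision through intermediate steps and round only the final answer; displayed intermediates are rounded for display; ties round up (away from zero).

single-mesh involute tooth geometry (66T engaging 64T at module 2.289)
base radii: r_b1 = 72.692386, r_b2 = 70.489587
tip radii: r_a1 = 78.135015, r_a2 = 76.521270
inv(α') = inv(15.774°) + 2·(+0.135+0.430)·tan α/(66+64) = 0.00962860  ⇒  α' = 17.36192°
a' = a·cos α / cos α' = 148.7850·cos 15.774°/cos 17.36192° = 150.016915
action lengths: √(r_a1²−r_b1²) = 28.651310, √(r_a2²−r_b2²) = 29.777893
base pitch p_b = π·m·cos α = 6.920299
CR = (28.651310 + 29.777893 − 150.016915·sin 17.36192°)/6.920299 = 1.974362
contact ratio ≈ 1.9744

1.9744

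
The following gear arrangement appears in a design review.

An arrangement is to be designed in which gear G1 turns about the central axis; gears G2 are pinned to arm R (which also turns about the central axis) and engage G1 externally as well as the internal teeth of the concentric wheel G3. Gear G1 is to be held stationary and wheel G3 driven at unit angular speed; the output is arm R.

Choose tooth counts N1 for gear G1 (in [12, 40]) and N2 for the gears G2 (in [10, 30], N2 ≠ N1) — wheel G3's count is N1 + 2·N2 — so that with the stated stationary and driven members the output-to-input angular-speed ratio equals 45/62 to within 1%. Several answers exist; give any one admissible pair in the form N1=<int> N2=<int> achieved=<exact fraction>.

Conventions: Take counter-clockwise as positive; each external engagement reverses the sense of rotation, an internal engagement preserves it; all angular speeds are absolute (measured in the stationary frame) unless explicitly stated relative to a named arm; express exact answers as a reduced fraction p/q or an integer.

planetary set to be sized for 45/62 (Willis relation)
Willis with ω_sun = 0: ω_arm/ω_ring = N3/(N1+N3); set equal to 45/62  ⇒  N3/N1 = (45/62)/(1 − 45/62) = 45/17
N3 = N1 + 2·N2  ⇒  N2/N1 = (N3/N1 − 1)/2 = (45/17 − 1)/2 = 14/17
smallest multiple with N1 ≥ 12 and N2 ≥ 10: k = 1  ⇒  N1 = 1·17 = 17, N2 = 1·14 = 14 (N1 ≤ 40, N2 ≤ 30, N2 ≠ N1 ✓), N3 = 17 + 2·14 = 45
check: N3/(N1+N3) with N1 = 17, N3 = 45 gives 45/62; |achieved − target| = 0 ≤ 9/1240 ✓

N1=17 N2=14 achieved=45/62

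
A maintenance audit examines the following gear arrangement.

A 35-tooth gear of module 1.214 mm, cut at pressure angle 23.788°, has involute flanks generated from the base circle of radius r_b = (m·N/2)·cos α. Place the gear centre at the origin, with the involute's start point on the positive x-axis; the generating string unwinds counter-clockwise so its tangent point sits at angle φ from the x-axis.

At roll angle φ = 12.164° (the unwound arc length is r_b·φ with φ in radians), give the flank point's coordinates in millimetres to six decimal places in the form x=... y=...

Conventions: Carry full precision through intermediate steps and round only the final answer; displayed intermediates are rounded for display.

x=19.873292 y=0.061728

single-mesh involute tooth geometry (35T wheel at module 1.214)
pitch radius r_p = m·N/2 = 1.214·35/2 = 21.245000
base radius r_b = r_p·cos α = 21.245000·cos 23.788° = 19.440113
roll angle φ = 12.164° = 0.21230185 rad
x = r_b·(cos φ + φ·sin φ) = 19.873292
y = r_b·(sin φ − φ·cos φ) = 0.061728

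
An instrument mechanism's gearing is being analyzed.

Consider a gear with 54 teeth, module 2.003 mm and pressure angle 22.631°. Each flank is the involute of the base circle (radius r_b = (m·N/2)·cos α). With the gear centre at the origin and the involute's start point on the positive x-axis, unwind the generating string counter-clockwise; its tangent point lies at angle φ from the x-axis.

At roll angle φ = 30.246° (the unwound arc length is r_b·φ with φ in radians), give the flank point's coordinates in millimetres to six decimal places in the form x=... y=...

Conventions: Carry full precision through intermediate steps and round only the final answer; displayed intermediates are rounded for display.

topology: single-mesh involute geometry — m = 2.003, N = 54
pitch radius r_p = m·N/2 = 2.003·54/2 = 54.081000
base radius r_b = r_p·cos α = 54.081000·cos 22.631° = 49.916880
roll angle φ = 30.246° = 0.52789229 rad
x = r_b·(cos φ + φ·sin φ) = 56.394954
y = r_b·(sin φ − φ·cos φ) = 2.380187

x=56.394954 y=2.380187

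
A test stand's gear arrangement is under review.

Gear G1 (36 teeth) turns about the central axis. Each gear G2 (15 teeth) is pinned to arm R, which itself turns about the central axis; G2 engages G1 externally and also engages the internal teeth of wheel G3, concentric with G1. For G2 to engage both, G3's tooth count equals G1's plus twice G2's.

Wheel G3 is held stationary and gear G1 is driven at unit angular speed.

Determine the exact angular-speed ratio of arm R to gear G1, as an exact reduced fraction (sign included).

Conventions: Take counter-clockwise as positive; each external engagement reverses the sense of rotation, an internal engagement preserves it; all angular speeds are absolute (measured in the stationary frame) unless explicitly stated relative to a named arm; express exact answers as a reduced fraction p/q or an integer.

recognized (axles ride arm R): planetary set, 36/15/66 teeth
ring teeth: 36 + 2·15 = 66
36(ω_sun−ω_arm) = −66(ω_ring−ω_arm),  ω_ring = 0, ω_sun = 1
36(1−ω_arm) = −66(0−ω_arm)  ⇒  102·ω_arm = 36  ⇒  ω_arm = 6/17
ω_out/ω_in = 6/17

6/17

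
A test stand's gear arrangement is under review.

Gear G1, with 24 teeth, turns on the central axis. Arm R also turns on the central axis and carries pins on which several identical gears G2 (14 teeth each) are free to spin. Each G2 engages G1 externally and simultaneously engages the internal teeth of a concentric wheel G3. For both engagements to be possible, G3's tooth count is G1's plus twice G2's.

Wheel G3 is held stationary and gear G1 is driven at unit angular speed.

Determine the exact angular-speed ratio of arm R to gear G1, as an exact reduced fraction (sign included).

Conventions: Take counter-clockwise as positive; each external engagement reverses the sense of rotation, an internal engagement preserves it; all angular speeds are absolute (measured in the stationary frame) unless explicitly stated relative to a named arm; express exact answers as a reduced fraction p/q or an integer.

class = planetary set [G3 = 24+2·14 = 52; Willis about the carrier]
ring teeth: 24 + 2·14 = 52
24(ω_sun−ω_arm) = −52(ω_ring−ω_arm),  ω_ring = 0, ω_sun = 1
24(1−ω_arm) = −52(0−ω_arm)  ⇒  76·ω_arm = 24  ⇒  ω_arm = 6/19
ω_out/ω_in = 6/19

6/19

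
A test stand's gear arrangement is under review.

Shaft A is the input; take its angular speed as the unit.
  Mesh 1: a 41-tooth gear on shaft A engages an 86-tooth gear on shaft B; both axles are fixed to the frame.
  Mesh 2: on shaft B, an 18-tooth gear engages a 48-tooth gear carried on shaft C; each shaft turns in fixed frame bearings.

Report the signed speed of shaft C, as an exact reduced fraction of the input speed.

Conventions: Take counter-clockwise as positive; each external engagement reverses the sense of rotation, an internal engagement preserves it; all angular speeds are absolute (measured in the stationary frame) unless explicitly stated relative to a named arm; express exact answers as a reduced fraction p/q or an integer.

2-mesh fixed-axis compound train (all bearings frame-fixed)
mesh 1 [41T→86T]: |ω|/ω_in = 1×41/86 = 41/86, sense flips to −
mesh 2 [18T→48T]: |ω|/ω_in = (41/86)×18/48 = 123/688, sense flips to +
signed output speed (× input speed) = 123/688

123/688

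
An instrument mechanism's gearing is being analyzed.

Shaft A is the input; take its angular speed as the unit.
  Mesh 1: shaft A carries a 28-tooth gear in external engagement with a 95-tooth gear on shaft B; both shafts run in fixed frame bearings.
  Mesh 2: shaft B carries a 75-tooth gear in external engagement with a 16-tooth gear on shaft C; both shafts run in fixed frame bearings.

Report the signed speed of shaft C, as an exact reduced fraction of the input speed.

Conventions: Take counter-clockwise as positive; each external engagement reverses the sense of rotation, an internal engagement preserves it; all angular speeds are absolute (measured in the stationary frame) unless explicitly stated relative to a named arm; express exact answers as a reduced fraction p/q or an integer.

2-mesh fixed-axis compound train (all bearings frame-fixed)
mesh 1 [28T→95T]: |ω|/ω_in = 1×28/95 = 28/95, sense flips to −
mesh 2 [75T→16T]: |ω|/ω_in = (28/95)×75/16 = 105/76, sense flips to +
signed output speed (× input speed) = 105/76

105/76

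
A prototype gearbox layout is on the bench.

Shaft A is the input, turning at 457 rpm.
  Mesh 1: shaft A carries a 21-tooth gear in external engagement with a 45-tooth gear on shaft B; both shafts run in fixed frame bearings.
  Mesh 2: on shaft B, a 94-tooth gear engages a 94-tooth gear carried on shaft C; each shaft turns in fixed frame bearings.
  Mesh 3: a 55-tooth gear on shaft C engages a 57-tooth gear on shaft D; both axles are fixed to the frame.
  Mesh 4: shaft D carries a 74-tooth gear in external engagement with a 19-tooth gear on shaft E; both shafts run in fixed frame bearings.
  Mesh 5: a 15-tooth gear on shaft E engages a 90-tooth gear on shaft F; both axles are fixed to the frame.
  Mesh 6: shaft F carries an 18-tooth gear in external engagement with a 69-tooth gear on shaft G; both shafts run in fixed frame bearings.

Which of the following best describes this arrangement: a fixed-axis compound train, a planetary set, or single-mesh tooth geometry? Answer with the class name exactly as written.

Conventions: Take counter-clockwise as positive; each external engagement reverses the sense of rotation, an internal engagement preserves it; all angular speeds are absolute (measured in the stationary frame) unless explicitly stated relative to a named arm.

topology: fixed-axis compound train — 6 meshes, A→G
classification: fixed-axis compound train

fixed-axis compound train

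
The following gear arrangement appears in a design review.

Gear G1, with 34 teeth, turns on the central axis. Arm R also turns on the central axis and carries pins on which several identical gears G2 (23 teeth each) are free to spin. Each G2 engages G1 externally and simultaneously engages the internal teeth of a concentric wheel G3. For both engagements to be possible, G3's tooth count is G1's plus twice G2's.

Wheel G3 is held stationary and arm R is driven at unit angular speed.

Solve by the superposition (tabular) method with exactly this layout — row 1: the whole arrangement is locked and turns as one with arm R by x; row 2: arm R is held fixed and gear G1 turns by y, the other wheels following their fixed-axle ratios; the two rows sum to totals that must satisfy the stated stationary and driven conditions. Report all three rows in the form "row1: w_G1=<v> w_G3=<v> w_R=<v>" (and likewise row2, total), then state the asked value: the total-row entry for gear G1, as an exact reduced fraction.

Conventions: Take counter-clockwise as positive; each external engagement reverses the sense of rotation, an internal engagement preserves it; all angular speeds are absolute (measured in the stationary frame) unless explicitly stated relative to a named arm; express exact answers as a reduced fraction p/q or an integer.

row1: w_G1=1 w_G3=1 w_R=1
row2: w_G1=40/17 w_G3=-1 w_R=0
total: w_G1=57/17 w_G3=0 w_R=1
asked value: 57/17

planetary set (34T centre, 23T on arm, 80T internal) — Willis relation
row 1: whole set turns with the arm by x
row 2 (arm held, sun turns y): ω_ring = −(34/80)·y, ω_arm = 0
boundary: total ω_ring = x − (34/80)·y = 0 and total ω_arm = x = 1  ⇒  y = 40/17, x = 1
row 2 ring = −(34/80)·40/17 = -1
totals (row 1 + row 2): sun 1 + 40/17 = 57/17, ring 1 + (-1) = 0, arm 1 + 0 = 1
asked cell (total, sun) = 57/17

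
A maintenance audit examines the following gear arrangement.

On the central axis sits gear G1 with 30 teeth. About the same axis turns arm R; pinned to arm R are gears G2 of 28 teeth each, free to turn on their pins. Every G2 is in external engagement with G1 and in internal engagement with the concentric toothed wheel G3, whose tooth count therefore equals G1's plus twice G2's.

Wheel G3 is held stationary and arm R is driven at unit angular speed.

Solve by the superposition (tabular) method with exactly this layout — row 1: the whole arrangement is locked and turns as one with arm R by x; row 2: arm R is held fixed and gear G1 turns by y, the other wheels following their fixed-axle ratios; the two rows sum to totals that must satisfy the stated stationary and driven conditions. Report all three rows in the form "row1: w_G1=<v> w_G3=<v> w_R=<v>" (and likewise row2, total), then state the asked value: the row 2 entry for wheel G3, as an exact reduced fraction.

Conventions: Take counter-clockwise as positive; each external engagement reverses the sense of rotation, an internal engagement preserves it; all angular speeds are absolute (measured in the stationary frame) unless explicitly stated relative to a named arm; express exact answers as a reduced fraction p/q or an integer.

row1: w_G1=1 w_G3=1 w_R=1
row2: w_G1=43/15 w_G3=-1 w_R=0
total: w_G1=58/15 w_G3=0 w_R=1
asked value: -1

recognized (axles ride arm R): planetary set, 30/28/86 teeth
superposition row 1 [locked train]: every member turns x
row 2 (arm held, sun turns y): ω_ring = −(30/86)·y, ω_arm = 0
boundary: total ω_ring = x − (30/86)·y = 0 and total ω_arm = x = 1  ⇒  y = 43/15, x = 1
row 2 ring = −(30/86)·43/15 = -1
totals (row 1 + row 2): sun 1 + 43/15 = 58/15, ring 1 + (-1) = 0, arm 1 + 0 = 1
asked cell (row2, ring) = -1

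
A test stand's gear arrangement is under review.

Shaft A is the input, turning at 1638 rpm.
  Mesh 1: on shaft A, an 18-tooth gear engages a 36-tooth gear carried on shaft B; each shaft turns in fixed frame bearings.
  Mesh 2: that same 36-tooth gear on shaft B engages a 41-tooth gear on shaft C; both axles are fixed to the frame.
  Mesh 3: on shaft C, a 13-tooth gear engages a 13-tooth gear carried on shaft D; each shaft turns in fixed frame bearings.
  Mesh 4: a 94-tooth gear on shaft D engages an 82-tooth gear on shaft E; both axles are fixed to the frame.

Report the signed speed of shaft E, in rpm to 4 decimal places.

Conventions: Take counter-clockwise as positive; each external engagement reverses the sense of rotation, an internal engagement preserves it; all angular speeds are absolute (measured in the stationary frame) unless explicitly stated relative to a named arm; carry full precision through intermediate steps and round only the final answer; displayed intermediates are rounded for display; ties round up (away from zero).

recognized (5 fixed axles, 4 meshes): fixed-axis compound train
mesh 1 [18T→36T]: ω = 1638.0000×18/36 = 819.0000 rpm, sense flips to −
mesh 2 [36T→41T]: ω = 819.0000×36/41 = 719.1220 rpm, sense flips to +
mesh 3 [13T→13T]: ω = 719.1220×13/13 = 719.1220 rpm, sense flips to −
mesh 4 [94T→82T]: ω = 719.1220×94/82 = 824.3593 rpm, sense flips to +
signed output speed = +824.3593 rpm

+824.3593 rpm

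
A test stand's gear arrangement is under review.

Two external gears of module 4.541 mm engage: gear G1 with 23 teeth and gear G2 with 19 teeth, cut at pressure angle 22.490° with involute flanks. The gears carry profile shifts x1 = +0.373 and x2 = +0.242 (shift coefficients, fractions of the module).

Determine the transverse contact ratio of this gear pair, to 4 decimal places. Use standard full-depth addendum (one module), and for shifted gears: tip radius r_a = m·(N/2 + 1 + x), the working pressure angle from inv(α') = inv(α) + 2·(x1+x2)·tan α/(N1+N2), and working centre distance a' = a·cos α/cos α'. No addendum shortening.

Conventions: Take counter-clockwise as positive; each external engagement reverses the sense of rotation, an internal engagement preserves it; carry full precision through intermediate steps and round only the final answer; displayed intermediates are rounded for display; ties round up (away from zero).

1.3886

recognized (one external pair, fixed centres): single-mesh tooth geometry, m = 4.541, N1 = 23, N2 = 19
base radii: r_b1 = 48.249862, r_b2 = 39.858582
tip radii: r_a1 = 58.456293, r_a2 = 48.779422
inv(α') = inv(22.490°) + 2·(+0.373+0.242)·tan α/(23+19) = 0.03360910  ⇒  α' = 25.91832°
a' = a·cos α / cos α' = 95.3610·cos 22.490°/cos 25.91832° = 97.961616
action lengths: √(r_a1²−r_b1²) = 33.001348, √(r_a2²−r_b2²) = 28.119841
base pitch p_b = π·m·cos α = 13.180992
CR = (33.001348 + 28.119841 − 97.961616·sin 25.91832°)/13.180992 = 1.388606
contact ratio ≈ 1.3886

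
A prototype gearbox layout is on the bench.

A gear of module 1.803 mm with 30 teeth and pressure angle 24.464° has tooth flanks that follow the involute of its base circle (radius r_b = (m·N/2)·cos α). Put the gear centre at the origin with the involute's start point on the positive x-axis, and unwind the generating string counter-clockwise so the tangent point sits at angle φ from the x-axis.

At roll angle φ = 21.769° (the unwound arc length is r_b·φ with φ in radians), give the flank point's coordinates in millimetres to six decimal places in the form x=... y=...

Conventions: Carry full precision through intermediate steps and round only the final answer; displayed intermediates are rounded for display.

x=26.330124 y=0.443586

single-mesh involute tooth geometry (30T wheel at module 1.803)
pitch radius r_p = m·N/2 = 1.803·30/2 = 27.045000
base radius r_b = r_p·cos α = 27.045000·cos 24.464° = 24.616945
roll angle φ = 21.769° = 0.37994072 rad
x = r_b·(cos φ + φ·sin φ) = 26.330124
y = r_b·(sin φ − φ·cos φ) = 0.443586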